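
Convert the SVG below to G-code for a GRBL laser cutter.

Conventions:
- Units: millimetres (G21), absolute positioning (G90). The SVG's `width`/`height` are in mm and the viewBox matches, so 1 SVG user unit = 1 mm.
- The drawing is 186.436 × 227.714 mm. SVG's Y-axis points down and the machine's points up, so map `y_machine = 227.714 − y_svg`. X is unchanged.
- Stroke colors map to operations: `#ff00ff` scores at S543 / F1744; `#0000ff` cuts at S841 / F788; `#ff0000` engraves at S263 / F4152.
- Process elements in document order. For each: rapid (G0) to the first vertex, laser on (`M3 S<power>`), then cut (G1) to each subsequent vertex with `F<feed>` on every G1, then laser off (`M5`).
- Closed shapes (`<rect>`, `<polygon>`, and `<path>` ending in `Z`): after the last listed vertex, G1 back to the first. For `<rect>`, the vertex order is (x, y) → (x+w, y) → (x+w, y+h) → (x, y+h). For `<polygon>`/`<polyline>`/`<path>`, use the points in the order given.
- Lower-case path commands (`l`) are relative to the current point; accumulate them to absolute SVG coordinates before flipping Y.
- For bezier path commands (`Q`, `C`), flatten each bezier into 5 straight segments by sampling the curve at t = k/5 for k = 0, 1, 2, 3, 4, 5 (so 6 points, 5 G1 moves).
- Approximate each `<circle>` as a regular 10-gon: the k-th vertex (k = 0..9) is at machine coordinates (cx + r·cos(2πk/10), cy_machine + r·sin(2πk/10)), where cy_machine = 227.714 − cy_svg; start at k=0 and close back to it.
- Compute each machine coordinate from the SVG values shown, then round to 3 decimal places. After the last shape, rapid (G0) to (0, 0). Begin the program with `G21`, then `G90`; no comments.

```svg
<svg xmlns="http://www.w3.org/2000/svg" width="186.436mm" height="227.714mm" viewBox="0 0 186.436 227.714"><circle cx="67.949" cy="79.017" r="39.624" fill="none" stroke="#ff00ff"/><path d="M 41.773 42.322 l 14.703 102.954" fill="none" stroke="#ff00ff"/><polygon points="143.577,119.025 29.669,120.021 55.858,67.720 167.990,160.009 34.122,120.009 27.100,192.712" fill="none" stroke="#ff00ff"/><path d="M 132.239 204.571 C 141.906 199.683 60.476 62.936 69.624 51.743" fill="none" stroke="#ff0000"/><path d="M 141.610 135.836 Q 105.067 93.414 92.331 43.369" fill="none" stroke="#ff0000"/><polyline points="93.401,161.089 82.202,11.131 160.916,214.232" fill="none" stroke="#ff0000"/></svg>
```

G21
G90
G0 X107.573 Y148.697
M3 S543
G1 X100.005 Y171.987 F1744
G1 X80.193 Y186.382 F1744
G1 X55.705 Y186.382 F1744
G1 X35.893 Y171.987 F1744
G1 X28.325 Y148.697 F1744
G1 X35.893 Y125.407 F1744
G1 X55.705 Y111.012 F1744
G1 X80.193 Y111.012 F1744
G1 X100.005 Y125.407 F1744
G1 X107.573 Y148.697 F1744
M5
G0 X41.773 Y185.392
M3 S543
G1 X56.476 Y82.438 F1744
M5
G0 X143.577 Y108.689
M3 S543
G1 X29.669 Y107.693 F1744
G1 X55.858 Y159.994 F1744
G1 X167.990 Y67.705 F1744
G1 X34.122 Y107.705 F1744
G1 X27.100 Y35.002 F1744
G1 X143.577 Y108.689 F1744
M5
G0 X132.239 Y23.143
M3 S263
G1 X128.561 Y39.840 F4152
G1 X111.740 Y75.826 F4152
G1 X90.497 Y118.748 F4152
G1 X73.551 Y156.248 F4152
G1 X69.624 Y175.971 F4152
M5
G0 X141.610 Y91.878
M3 S263
G1 X127.945 Y109.152 F4152
G1 X116.185 Y127.035 F4152
G1 X106.329 Y145.529 F4152
G1 X98.378 Y164.632 F4152
G1 X92.331 Y184.345 F4152
M5
G0 X93.401 Y66.625
M3 S263
G1 X82.202 Y216.583 F4152
G1 X160.916 Y13.482 F4152
M5
G0 X0.000 Y0.000

viewBox `0 0 186.436 227.714` with mm width/height → 1 unit = 1 mm. Flip: y_m = 227.714 − y_svg.

**Shape 1** — `<circle>` circle, stroke `#ff00ff` → score (S543, F1744). Machine vertices: (107.573,148.697) → (100.005,171.987) → (80.193,186.382) → (55.705,186.382) → (35.893,171.987) → (28.325,148.697) → (35.893,125.407) → (55.705,111.012) → (80.193,111.012) → (100.005,125.407) → (107.573,148.697). Closed: final G1 returns to the first vertex.

**Shape 2** — `<path>` line segment, stroke `#ff00ff` → score (S543, F1744). Machine vertices: (41.773,185.392) → (56.476,82.438). Open path.

**Shape 3** — `<polygon>` closed polygon, stroke `#ff00ff` → score (S543, F1744). Machine vertices: (143.577,108.689) → (29.669,107.693) → (55.858,159.994) → (167.990,67.705) → (34.122,107.705) → (27.100,35.002) → (143.577,108.689). Closed: final G1 returns to the first vertex.

**Shape 4** — `<path>` cubic bezier, stroke `#ff0000` → engrave (S263, F4152). Control points (SVG): P0=(132.239,204.571), P1=(141.906,199.683), P2=(60.476,62.936), P3=(69.624,51.743); sampled at t=k/5. Machine vertices: (132.239,23.143) → (128.561,39.840) → (111.740,75.826) → (90.497,118.748) → (73.551,156.248) → (69.624,175.971). Open path.

**Shape 5** — `<path>` quadratic bezier, stroke `#ff0000` → engrave (S263, F4152). Control points (SVG): P0=(141.610,135.836), P1=(105.067,93.414), P2=(92.331,43.369); sampled at t=k/5. Machine vertices: (141.610,91.878) → (127.945,109.152) → (116.185,127.035) → (106.329,145.529) → (98.378,164.632) → (92.331,184.345). Open path.

**Shape 6** — `<polyline>` open polyline, stroke `#ff0000` → engrave (S263, F4152). Machine vertices: (93.401,66.625) → (82.202,216.583) → (160.916,13.482). Open path.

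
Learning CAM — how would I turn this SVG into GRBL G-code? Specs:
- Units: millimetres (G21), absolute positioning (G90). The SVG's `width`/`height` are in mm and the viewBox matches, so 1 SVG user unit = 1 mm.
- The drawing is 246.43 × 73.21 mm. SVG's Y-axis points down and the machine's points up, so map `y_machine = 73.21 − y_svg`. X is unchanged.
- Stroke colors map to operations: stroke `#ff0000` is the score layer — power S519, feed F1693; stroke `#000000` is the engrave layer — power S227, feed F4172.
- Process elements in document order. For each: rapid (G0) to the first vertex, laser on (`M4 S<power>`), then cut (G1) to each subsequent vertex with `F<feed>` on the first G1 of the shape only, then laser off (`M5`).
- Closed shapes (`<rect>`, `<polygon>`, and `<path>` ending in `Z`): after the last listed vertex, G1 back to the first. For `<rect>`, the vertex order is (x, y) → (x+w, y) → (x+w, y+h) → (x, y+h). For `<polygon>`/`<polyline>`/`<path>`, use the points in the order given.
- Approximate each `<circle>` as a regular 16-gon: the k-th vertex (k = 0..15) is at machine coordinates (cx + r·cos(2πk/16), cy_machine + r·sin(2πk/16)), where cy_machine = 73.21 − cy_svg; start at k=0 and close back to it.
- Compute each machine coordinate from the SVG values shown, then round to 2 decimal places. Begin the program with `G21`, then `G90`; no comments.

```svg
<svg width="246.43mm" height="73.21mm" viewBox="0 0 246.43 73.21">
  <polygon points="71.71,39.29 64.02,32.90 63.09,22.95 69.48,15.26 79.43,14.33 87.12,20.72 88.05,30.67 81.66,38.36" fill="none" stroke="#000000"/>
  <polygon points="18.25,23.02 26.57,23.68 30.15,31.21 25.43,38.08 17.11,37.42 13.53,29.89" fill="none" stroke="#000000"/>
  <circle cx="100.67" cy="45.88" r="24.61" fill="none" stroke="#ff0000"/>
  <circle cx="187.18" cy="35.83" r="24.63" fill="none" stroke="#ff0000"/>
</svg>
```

G21
G90
G0 X71.71 Y33.92
M4 S227
G1 X64.02 Y40.31 F4172
G1 X63.09 Y50.26
G1 X69.48 Y57.95
G1 X79.43 Y58.88
G1 X87.12 Y52.49
G1 X88.05 Y42.54
G1 X81.66 Y34.85
G1 X71.71 Y33.92
M5
G0 X18.25 Y50.19
M4 S227
G1 X26.57 Y49.53 F4172
G1 X30.15 Y42.00
G1 X25.43 Y35.13
G1 X17.11 Y35.79
G1 X13.53 Y43.32
G1 X18.25 Y50.19
M5
G0 X125.28 Y27.33
M4 S519
G1 X123.41 Y36.75 F1693
G1 X118.07 Y44.73
G1 X110.09 Y50.07
G1 X100.67 Y51.94
G1 X91.25 Y50.07
G1 X83.27 Y44.73
G1 X77.93 Y36.75
G1 X76.06 Y27.33
G1 X77.93 Y17.91
G1 X83.27 Y9.93
G1 X91.25 Y4.59
G1 X100.67 Y2.72
G1 X110.09 Y4.59
G1 X118.07 Y9.93
G1 X123.41 Y17.91
G1 X125.28 Y27.33
M5
G0 X211.81 Y37.38
M4 S519
G1 X209.94 Y46.81 F1693
G1 X204.60 Y54.80
G1 X196.61 Y60.14
G1 X187.18 Y62.01
G1 X177.75 Y60.14
G1 X169.76 Y54.80
G1 X164.42 Y46.81
G1 X162.55 Y37.38
G1 X164.42 Y27.95
G1 X169.76 Y19.96
G1 X177.75 Y14.62
G1 X187.18 Y12.75
G1 X196.61 Y14.62
G1 X204.60 Y19.96
G1 X209.94 Y27.95
G1 X211.81 Y37.38
M5

viewBox `0 0 246.43 73.21` with mm width/height → 1 unit = 1 mm. Flip: y_m = 73.21 − y_svg.

**Shape 1** — `<polygon>` regular polygon, stroke `#000000` → engrave (S227, F4172). Machine vertices: (71.71,33.92) → (64.02,40.31) → (63.09,50.26) → (69.48,57.95) → (79.43,58.88) → (87.12,52.49) → (88.05,42.54) → (81.66,34.85) → (71.71,33.92). Closed: final G1 returns to the first vertex.

**Shape 2** — `<polygon>` regular polygon, stroke `#000000` → engrave (S227, F4172). Machine vertices: (18.25,50.19) → (26.57,49.53) → (30.15,42.00) → (25.43,35.13) → (17.11,35.79) → (13.53,43.32) → (18.25,50.19). Closed: final G1 returns to the first vertex.

**Shape 3** — `<circle>` circle, stroke `#ff0000` → score (S519, F1693). Machine vertices: (125.28,27.33) → (123.41,36.75) → (118.07,44.73) → (110.09,50.07) → (100.67,51.94) → (91.25,50.07) → (83.27,44.73) → (77.93,36.75) → (76.06,27.33) → (77.93,17.91) → (83.27,9.93) → (91.25,4.59) → (100.67,2.72) → (110.09,4.59) → (118.07,9.93) → (123.41,17.91) → (125.28,27.33). Closed: final G1 returns to the first vertex.

**Shape 4** — `<circle>` circle, stroke `#ff0000` → score (S519, F1693). Machine vertices: (211.81,37.38) → (209.94,46.81) → (204.60,54.80) → (196.61,60.14) → (187.18,62.01) → (177.75,60.14) → (169.76,54.80) → (164.42,46.81) → (162.55,37.38) → (164.42,27.95) → (169.76,19.96) → (177.75,14.62) → (187.18,12.75) → (196.61,14.62) → (204.60,19.96) → (209.94,27.95) → (211.81,37.38). Closed: final G1 returns to the first vertex.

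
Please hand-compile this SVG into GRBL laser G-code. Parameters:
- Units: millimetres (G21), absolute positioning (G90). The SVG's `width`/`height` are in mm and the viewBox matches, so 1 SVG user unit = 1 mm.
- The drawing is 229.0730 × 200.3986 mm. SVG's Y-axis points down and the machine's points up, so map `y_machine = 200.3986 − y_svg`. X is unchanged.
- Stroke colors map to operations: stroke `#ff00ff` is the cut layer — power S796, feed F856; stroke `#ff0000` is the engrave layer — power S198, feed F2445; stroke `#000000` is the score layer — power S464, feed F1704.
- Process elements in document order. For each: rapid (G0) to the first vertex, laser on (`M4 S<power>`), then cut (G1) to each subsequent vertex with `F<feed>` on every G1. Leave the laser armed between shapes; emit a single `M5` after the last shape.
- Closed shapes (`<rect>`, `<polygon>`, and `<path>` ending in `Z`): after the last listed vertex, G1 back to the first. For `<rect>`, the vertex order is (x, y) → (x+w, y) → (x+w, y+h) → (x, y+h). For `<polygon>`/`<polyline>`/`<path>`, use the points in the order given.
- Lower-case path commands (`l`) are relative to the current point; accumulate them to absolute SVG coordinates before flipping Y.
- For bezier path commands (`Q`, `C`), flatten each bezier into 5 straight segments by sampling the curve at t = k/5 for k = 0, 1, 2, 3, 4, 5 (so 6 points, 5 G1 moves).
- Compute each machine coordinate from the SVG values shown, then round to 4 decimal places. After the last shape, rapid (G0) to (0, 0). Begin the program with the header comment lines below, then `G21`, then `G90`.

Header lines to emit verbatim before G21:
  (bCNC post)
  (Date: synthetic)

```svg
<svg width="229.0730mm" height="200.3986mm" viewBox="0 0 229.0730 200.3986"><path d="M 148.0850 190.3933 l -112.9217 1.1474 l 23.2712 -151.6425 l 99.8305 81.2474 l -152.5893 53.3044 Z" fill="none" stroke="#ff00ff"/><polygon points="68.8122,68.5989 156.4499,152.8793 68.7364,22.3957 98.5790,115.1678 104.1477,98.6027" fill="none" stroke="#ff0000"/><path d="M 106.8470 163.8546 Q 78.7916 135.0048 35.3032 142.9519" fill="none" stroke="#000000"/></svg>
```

Since the viewBox matches the mm dimensions, user units are millimetres directly. The only transform is the Y-flip y_m = 200.3986 − y_svg.

Shape 1 is a closed polygon drawn with `<path>`. Its stroke #ff00ff means cut at S796, F856. After flipping Y the toolpath is (148.0850,10.0053) → (35.1633,8.8579) → (58.4345,160.5004) → (158.2650,79.2530) → (5.6757,25.9486) → (148.0850,10.0053), returning to the start.

Shape 2 is a closed polygon drawn with `<polygon>`. Its stroke #ff0000 means engrave at S198, F2445. After flipping Y the toolpath is (68.8122,131.7997) → (156.4499,47.5193) → (68.7364,178.0029) → (98.5790,85.2308) → (104.1477,101.7959) → (68.8122,131.7997), returning to the start.

Shape 3 is a quadratic bezier drawn with `<path>`. Its stroke #000000 means score at S464, F1704. After flipping Y the toolpath is (106.8470,36.5440) → (95.0075,46.6120) → (81.9334,53.7363) → (67.6246,57.9169) → (52.0812,59.1537) → (35.3032,57.4467).

(bCNC post)
(Date: synthetic)
G21
G90
G0 X148.0850 Y10.0053
M4 S796
G1 X35.1633 Y8.8579 F856
G1 X58.4345 Y160.5004 F856
G1 X158.2650 Y79.2530 F856
G1 X5.6757 Y25.9486 F856
G1 X148.0850 Y10.0053 F856
G0 X68.8122 Y131.7997
M4 S198
G1 X156.4499 Y47.5193 F2445
G1 X68.7364 Y178.0029 F2445
G1 X98.5790 Y85.2308 F2445
G1 X104.1477 Y101.7959 F2445
G1 X68.8122 Y131.7997 F2445
G0 X106.8470 Y36.5440
M4 S464
G1 X95.0075 Y46.6120 F1704
G1 X81.9334 Y53.7363 F1704
G1 X67.6246 Y57.9169 F1704
G1 X52.0812 Y59.1537 F1704
G1 X35.3032 Y57.4467 F1704
M5
G0 X0.0000 Y0.0000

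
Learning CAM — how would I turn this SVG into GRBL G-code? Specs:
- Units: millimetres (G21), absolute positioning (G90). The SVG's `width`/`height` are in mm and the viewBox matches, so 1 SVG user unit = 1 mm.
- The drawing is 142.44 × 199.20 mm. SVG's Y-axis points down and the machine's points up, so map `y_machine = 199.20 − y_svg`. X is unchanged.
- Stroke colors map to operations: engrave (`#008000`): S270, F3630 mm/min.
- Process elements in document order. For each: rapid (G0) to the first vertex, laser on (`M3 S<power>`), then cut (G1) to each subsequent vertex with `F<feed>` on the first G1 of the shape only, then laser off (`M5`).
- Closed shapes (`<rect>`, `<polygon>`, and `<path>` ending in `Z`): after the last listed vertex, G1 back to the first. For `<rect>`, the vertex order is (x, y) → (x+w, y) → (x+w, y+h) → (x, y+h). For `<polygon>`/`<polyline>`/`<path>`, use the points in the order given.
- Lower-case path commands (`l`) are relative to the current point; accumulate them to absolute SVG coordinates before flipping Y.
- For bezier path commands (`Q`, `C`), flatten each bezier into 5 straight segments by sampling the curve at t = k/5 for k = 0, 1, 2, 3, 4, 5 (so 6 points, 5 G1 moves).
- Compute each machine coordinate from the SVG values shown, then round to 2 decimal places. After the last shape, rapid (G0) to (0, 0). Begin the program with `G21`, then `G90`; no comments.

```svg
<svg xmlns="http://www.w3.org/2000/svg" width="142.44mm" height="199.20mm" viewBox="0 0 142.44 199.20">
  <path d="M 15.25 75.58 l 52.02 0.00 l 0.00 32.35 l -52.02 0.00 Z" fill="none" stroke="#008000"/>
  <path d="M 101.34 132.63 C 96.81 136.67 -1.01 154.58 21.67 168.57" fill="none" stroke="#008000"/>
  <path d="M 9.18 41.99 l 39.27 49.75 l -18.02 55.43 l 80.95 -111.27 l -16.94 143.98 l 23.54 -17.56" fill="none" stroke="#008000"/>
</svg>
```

G21
G90
G0 X15.25 Y123.62
M3 S270
G1 X67.27 Y123.62 F3630
G1 X67.27 Y91.27
G1 X15.25 Y91.27
G1 X15.25 Y123.62
M5
G0 X101.34 Y66.57
M3 S270
G1 X89.14 Y62.62 F3630
G1 X64.81 Y56.20
G1 X38.61 Y48.16
G1 X20.81 Y39.35
G1 X21.67 Y30.63
M5
G0 X9.18 Y157.21
M3 S270
G1 X48.45 Y107.46 F3630
G1 X30.43 Y52.03
G1 X111.38 Y163.30
G1 X94.44 Y19.32
G1 X117.98 Y36.88
M5
G0 X0.00 Y0.00

Since the viewBox matches the mm dimensions, user units are millimetres directly. The only transform is the Y-flip y_m = 199.20 − y_svg.

Shape 1 is a rectangle drawn with `<path>`. Its stroke #008000 means engrave at S270, F3630. After flipping Y the toolpath is (15.25,123.62) → (67.27,123.62) → (67.27,91.27) → (15.25,91.27) → (15.25,123.62), returning to the start.

Shape 2 is a cubic bezier drawn with `<path>`. Its stroke #008000 means engrave at S270, F3630. After flipping Y the toolpath is (101.34,66.57) → (89.14,62.62) → (64.81,56.20) → (38.61,48.16) → (20.81,39.35) → (21.67,30.63).

Shape 3 is a open polyline drawn with `<path>`. Its stroke #008000 means engrave at S270, F3630. After flipping Y the toolpath is (9.18,157.21) → (48.45,107.46) → (30.43,52.03) → (111.38,163.30) → (94.44,19.32) → (117.98,36.88).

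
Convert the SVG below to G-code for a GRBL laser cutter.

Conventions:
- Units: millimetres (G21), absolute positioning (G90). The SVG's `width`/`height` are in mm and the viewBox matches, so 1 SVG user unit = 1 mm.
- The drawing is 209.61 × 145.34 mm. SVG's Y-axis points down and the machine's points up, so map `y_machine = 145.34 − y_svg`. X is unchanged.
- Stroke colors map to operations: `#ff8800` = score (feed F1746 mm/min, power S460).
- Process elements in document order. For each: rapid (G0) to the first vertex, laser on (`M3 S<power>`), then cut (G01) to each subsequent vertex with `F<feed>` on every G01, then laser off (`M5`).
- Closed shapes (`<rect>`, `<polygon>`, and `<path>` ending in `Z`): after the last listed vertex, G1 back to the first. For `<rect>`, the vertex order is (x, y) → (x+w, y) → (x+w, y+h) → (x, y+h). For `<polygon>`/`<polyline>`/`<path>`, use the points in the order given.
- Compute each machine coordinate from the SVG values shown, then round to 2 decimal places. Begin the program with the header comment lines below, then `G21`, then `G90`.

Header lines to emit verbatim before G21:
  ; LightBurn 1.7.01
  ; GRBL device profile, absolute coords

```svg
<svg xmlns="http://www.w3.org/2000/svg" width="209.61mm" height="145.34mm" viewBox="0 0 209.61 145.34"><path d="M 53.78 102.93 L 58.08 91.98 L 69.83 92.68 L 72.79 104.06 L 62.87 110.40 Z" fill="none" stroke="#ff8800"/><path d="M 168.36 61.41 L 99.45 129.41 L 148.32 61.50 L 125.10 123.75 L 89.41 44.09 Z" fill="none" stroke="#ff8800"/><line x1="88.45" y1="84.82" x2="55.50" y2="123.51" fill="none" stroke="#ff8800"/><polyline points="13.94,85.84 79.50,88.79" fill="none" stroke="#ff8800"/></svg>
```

; LightBurn 1.7.01
; GRBL device profile, absolute coords
G21
G90
G0 X53.78 Y42.41
M3 S460
G01 X58.08 Y53.36 F1746
G01 X69.83 Y52.66 F1746
G01 X72.79 Y41.28 F1746
G01 X62.87 Y34.94 F1746
G01 X53.78 Y42.41 F1746
M5
G0 X168.36 Y83.93
M3 S460
G01 X99.45 Y15.93 F1746
G01 X148.32 Y83.84 F1746
G01 X125.10 Y21.59 F1746
G01 X89.41 Y101.25 F1746
G01 X168.36 Y83.93 F1746
M5
G0 X88.45 Y60.52
M3 S460
G01 X55.50 Y21.83 F1746
M5
G0 X13.94 Y59.50
M3 S460
G01 X79.50 Y56.55 F1746
M5

Since the viewBox matches the mm dimensions, user units are millimetres directly. The only transform is the Y-flip y_m = 145.34 − y_svg.

Shape 1 is a regular polygon drawn with `<path>`. Its stroke #ff8800 means score at S460, F1746. After flipping Y the toolpath is (53.78,42.41) → (58.08,53.36) → (69.83,52.66) → (72.79,41.28) → (62.87,34.94) → (53.78,42.41), returning to the start.

Shape 2 is a closed polygon drawn with `<path>`. Its stroke #ff8800 means score at S460, F1746. After flipping Y the toolpath is (168.36,83.93) → (99.45,15.93) → (148.32,83.84) → (125.10,21.59) → (89.41,101.25) → (168.36,83.93), returning to the start.

Shape 3 is a line segment drawn with `<line>`. Its stroke #ff8800 means score at S460, F1746. After flipping Y the toolpath is (88.45,60.52) → (55.50,21.83).

Shape 4 is a line segment drawn with `<polyline>`. Its stroke #ff8800 means score at S460, F1746. After flipping Y the toolpath is (13.94,59.50) → (79.50,56.55).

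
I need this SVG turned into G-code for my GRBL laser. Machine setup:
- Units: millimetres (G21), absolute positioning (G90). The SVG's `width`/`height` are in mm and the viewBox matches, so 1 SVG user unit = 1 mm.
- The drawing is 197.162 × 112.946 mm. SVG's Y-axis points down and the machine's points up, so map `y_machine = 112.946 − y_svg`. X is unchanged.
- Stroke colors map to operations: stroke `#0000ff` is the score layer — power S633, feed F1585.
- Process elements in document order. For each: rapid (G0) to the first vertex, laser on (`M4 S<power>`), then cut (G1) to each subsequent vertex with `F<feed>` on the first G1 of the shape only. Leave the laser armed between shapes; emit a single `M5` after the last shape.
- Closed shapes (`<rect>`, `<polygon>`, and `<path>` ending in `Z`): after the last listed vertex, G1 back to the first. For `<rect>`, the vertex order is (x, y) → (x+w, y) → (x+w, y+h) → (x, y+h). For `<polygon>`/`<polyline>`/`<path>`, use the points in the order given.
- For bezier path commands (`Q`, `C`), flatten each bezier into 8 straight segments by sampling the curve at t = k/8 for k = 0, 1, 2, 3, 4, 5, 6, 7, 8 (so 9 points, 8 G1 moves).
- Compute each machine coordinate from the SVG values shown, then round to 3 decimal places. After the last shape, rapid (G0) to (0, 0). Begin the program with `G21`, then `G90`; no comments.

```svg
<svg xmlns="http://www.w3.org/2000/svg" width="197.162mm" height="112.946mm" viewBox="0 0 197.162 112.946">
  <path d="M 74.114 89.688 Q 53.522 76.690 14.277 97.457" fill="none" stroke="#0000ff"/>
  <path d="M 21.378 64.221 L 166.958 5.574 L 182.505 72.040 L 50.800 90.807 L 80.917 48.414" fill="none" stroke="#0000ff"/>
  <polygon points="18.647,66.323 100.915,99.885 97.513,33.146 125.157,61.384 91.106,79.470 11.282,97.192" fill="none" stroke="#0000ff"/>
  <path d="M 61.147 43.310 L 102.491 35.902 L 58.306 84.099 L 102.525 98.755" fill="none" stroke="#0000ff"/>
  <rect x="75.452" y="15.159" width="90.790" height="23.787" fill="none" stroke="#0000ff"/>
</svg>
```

1 u = 1 mm; y_m = 112.946 − y.

[1] `<path>` quadratic bezier, #0000ff→score S633 F1585: (74.114,23.258) → (68.675,25.980) → (62.652,27.647) → (56.047,28.258) → (48.859,27.815) → (41.088,26.316) → (32.734,23.762) → (23.797,20.153) → (14.277,15.489)

[2] `<path>` open polyline, #0000ff→score S633 F1585: (21.378,48.725) → (166.958,107.372) → (182.505,40.906) → (50.800,22.139) → (80.917,64.532)

[3] `<polygon>` closed polygon, #0000ff→score S633 F1585: (18.647,46.623) → (100.915,13.061) → (97.513,79.800) → (125.157,51.562) → (91.106,33.476) → (11.282,15.754) → (18.647,46.623) (closed)

[4] `<path>` open polyline, #0000ff→score S633 F1585: (61.147,69.636) → (102.491,77.044) → (58.306,28.847) → (102.525,14.191)

[5] `<rect>` rectangle, #0000ff→score S633 F1585: (75.452,97.787) → (166.242,97.787) → (166.242,74.000) → (75.452,74.000) → (75.452,97.787) (closed)

G21
G90
G0 X74.114 Y23.258
M4 S633
G1 X68.675 Y25.980 F1585
G1 X62.652 Y27.647
G1 X56.047 Y28.258
G1 X48.859 Y27.815
G1 X41.088 Y26.316
G1 X32.734 Y23.762
G1 X23.797 Y20.153
G1 X14.277 Y15.489
G0 X21.378 Y48.725
M4 S633
G1 X166.958 Y107.372 F1585
G1 X182.505 Y40.906
G1 X50.800 Y22.139
G1 X80.917 Y64.532
G0 X18.647 Y46.623
M4 S633
G1 X100.915 Y13.061 F1585
G1 X97.513 Y79.800
G1 X125.157 Y51.562
G1 X91.106 Y33.476
G1 X11.282 Y15.754
G1 X18.647 Y46.623
G0 X61.147 Y69.636
M4 S633
G1 X102.491 Y77.044 F1585
G1 X58.306 Y28.847
G1 X102.525 Y14.191
G0 X75.452 Y97.787
M4 S633
G1 X166.242 Y97.787 F1585
G1 X166.242 Y74.000
G1 X75.452 Y74.000
G1 X75.452 Y97.787
M5
G0 X0.000 Y0.000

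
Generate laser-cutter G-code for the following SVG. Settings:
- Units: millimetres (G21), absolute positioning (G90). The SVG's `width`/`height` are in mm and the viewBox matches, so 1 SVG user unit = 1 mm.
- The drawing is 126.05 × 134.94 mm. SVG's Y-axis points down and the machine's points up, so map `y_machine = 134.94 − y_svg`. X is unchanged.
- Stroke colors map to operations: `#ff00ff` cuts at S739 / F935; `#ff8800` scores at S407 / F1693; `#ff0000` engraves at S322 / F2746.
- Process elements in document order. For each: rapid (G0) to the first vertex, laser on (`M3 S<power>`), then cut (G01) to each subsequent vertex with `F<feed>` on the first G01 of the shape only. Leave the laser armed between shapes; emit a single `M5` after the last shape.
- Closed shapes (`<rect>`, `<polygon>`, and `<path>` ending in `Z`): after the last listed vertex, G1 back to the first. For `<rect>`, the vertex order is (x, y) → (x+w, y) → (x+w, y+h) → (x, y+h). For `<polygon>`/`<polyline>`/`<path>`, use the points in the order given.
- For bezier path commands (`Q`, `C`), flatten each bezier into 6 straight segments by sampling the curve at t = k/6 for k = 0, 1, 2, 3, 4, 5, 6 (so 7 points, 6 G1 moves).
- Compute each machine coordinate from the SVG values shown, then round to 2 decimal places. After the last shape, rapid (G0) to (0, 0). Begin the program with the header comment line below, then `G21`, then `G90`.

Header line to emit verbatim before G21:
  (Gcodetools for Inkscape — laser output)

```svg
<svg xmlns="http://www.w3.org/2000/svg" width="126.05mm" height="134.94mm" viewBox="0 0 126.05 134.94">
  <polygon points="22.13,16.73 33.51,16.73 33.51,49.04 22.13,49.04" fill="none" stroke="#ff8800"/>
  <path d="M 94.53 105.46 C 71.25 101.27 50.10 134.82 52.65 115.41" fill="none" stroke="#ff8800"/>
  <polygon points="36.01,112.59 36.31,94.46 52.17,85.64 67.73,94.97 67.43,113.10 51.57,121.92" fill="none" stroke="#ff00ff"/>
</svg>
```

(Gcodetools for Inkscape — laser output)
G21
G90
G0 X22.13 Y118.21
M3 S407
G01 X33.51 Y118.21 F1693
G01 X33.51 Y85.90
G01 X22.13 Y85.90
G01 X22.13 Y118.21
G0 X94.53 Y29.48
M3 S407
G01 X83.17 Y28.85 F1693
G01 X72.76 Y24.45
G01 X63.90 Y18.80
G01 X57.20 Y14.41
G01 X53.25 Y13.82
G01 X52.65 Y19.53
G0 X36.01 Y22.35
M3 S739
G01 X36.31 Y40.48 F935
G01 X52.17 Y49.30
G01 X67.73 Y39.97
G01 X67.43 Y21.84
G01 X51.57 Y13.02
G01 X36.01 Y22.35
M5
G0 X0.00 Y0.00

1 u = 1 mm; y_m = 134.94 − y.

[1] `<polygon>` rectangle, #ff8800→score S407 F1693: (22.13,118.21) → (33.51,118.21) → (33.51,85.90) → (22.13,85.90) → (22.13,118.21) (closed)

[2] `<path>` cubic bezier, #ff8800→score S407 F1693: (94.53,29.48) → (83.17,28.85) → (72.76,24.45) → (63.90,18.80) → (57.20,14.41) → (53.25,13.82) → (52.65,19.53)

[3] `<polygon>` regular polygon, #ff00ff→cut S739 F935: (36.01,22.35) → (36.31,40.48) → (52.17,49.30) → (67.73,39.97) → (67.43,21.84) → (51.57,13.02) → (36.01,22.35) (closed)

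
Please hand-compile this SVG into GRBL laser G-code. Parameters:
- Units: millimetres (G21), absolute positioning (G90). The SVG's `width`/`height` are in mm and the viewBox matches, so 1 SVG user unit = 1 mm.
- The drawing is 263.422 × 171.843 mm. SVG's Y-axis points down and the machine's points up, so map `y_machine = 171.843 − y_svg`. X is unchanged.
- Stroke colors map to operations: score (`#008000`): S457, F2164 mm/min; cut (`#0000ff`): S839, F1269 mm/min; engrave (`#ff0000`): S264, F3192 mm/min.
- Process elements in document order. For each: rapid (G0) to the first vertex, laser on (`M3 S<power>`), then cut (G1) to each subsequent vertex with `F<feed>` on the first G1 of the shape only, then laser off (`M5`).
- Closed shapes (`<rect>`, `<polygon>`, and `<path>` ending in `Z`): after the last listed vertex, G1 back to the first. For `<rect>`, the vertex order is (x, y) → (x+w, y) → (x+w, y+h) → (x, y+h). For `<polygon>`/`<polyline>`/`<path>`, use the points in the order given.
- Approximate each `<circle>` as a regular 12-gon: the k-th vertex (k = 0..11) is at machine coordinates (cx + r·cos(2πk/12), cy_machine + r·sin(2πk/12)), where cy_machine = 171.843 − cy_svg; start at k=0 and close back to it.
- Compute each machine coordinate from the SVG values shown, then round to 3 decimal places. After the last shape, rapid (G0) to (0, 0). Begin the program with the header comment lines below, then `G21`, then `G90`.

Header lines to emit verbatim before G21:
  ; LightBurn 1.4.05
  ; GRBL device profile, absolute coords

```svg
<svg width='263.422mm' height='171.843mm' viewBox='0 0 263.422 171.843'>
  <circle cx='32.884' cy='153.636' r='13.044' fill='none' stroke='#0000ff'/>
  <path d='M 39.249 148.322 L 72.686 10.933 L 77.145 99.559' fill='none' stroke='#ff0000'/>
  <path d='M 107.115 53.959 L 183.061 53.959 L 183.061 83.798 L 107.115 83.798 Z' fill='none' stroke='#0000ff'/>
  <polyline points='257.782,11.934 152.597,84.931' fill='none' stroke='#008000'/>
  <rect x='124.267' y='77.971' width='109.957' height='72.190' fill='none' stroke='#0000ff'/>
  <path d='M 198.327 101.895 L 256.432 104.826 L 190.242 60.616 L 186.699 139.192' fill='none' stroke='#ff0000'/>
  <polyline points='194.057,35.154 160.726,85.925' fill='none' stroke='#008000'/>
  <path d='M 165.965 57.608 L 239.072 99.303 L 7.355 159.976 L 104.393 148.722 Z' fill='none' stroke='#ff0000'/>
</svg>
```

; LightBurn 1.4.05
; GRBL device profile, absolute coords
G21
G90
G0 X45.928 Y18.207
M3 S839
G1 X44.180 Y24.729 F1269
G1 X39.406 Y29.503
G1 X32.884 Y31.251
G1 X26.362 Y29.503
G1 X21.588 Y24.729
G1 X19.840 Y18.207
G1 X21.588 Y11.685
G1 X26.362 Y6.911
G1 X32.884 Y5.163
G1 X39.406 Y6.911
G1 X44.180 Y11.685
G1 X45.928 Y18.207
M5
G0 X39.249 Y23.521
M3 S264
G1 X72.686 Y160.910 F3192
G1 X77.145 Y72.284
M5
G0 X107.115 Y117.884
M3 S839
G1 X183.061 Y117.884 F1269
G1 X183.061 Y88.045
G1 X107.115 Y88.045
G1 X107.115 Y117.884
M5
G0 X257.782 Y159.909
M3 S457
G1 X152.597 Y86.912 F2164
M5
G0 X124.267 Y93.872
M3 S839
G1 X234.224 Y93.872 F1269
G1 X234.224 Y21.682
G1 X124.267 Y21.682
G1 X124.267 Y93.872
M5
G0 X198.327 Y69.948
M3 S264
G1 X256.432 Y67.017 F3192
G1 X190.242 Y111.227
G1 X186.699 Y32.651
M5
G0 X194.057 Y136.689
M3 S457
G1 X160.726 Y85.918 F2164
M5
G0 X165.965 Y114.235
M3 S264
G1 X239.072 Y72.540 F3192
G1 X7.355 Y11.867
G1 X104.393 Y23.121
G1 X165.965 Y114.235
M5
G0 X0.000 Y0.000

Since the viewBox matches the mm dimensions, user units are millimetres directly. The only transform is the Y-flip y_m = 171.843 − y_svg.

Shape 1 is a circle drawn with `<circle>`. Its stroke #0000ff means cut at S839, F1269. After flipping Y the toolpath is (45.928,18.207) → (44.180,24.729) → (39.406,29.503) → (32.884,31.251) → (26.362,29.503) → (21.588,24.729) → (19.840,18.207) → (21.588,11.685) → (26.362,6.911) → (32.884,5.163) → (39.406,6.911) → (44.180,11.685) → (45.928,18.207), returning to the start.

Shape 2 is a open polyline drawn with `<path>`. Its stroke #ff0000 means engrave at S264, F3192. After flipping Y the toolpath is (39.249,23.521) → (72.686,160.910) → (77.145,72.284).

Shape 3 is a rectangle drawn with `<path>`. Its stroke #0000ff means cut at S839, F1269. After flipping Y the toolpath is (107.115,117.884) → (183.061,117.884) → (183.061,88.045) → (107.115,88.045) → (107.115,117.884), returning to the start.

Shape 4 is a line segment drawn with `<polyline>`. Its stroke #008000 means score at S457, F2164. After flipping Y the toolpath is (257.782,159.909) → (152.597,86.912).

Shape 5 is a rectangle drawn with `<rect>`. Its stroke #0000ff means cut at S839, F1269. After flipping Y the toolpath is (124.267,93.872) → (234.224,93.872) → (234.224,21.682) → (124.267,21.682) → (124.267,93.872), returning to the start.

Shape 6 is a open polyline drawn with `<path>`. Its stroke #ff0000 means engrave at S264, F3192. After flipping Y the toolpath is (198.327,69.948) → (256.432,67.017) → (190.242,111.227) → (186.699,32.651).

Shape 7 is a line segment drawn with `<polyline>`. Its stroke #008000 means score at S457, F2164. After flipping Y the toolpath is (194.057,136.689) → (160.726,85.918).

Shape 8 is a closed polygon drawn with `<path>`. Its stroke #ff0000 means engrave at S264, F3192. After flipping Y the toolpath is (165.965,114.235) → (239.072,72.540) → (7.355,11.867) → (104.393,23.121) → (165.965,114.235), returning to the start.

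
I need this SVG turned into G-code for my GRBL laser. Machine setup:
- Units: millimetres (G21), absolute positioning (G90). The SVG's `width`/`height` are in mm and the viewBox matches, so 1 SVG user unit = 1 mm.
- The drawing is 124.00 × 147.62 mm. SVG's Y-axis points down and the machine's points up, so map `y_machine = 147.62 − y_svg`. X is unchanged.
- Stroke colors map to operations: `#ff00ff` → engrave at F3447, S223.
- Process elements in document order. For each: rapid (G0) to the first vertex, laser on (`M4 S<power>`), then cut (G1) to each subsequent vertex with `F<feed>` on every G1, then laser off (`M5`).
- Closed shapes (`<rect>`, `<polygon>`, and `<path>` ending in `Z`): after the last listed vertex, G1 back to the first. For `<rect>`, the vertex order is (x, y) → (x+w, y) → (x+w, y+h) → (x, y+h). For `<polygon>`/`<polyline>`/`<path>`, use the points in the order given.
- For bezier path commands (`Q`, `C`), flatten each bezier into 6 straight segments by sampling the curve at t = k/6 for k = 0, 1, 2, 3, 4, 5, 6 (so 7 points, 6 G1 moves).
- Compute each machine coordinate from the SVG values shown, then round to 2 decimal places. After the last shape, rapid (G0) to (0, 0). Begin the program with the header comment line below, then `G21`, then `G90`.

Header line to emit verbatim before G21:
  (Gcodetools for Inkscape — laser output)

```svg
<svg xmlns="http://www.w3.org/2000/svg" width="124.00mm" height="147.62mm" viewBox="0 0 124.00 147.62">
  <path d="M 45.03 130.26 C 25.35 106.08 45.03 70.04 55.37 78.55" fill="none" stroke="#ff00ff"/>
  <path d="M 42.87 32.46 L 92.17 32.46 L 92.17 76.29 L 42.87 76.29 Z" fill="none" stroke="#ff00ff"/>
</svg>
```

1 u = 1 mm; y_m = 147.62 − y.

[1] `<path>` cubic bezier, #ff00ff→engrave S223 F3447: (45.03,17.36) → (38.24,30.18) → (36.67,43.40) → (38.94,55.47) → (43.72,64.82) → (49.65,69.87) → (55.37,69.07)

[2] `<path>` rectangle, #ff00ff→engrave S223 F3447: (42.87,115.16) → (92.17,115.16) → (92.17,71.33) → (42.87,71.33) → (42.87,115.16) (closed)

(Gcodetools for Inkscape — laser output)
G21
G90
G0 X45.03 Y17.36
M4 S223
G1 X38.24 Y30.18 F3447
G1 X36.67 Y43.40 F3447
G1 X38.94 Y55.47 F3447
G1 X43.72 Y64.82 F3447
G1 X49.65 Y69.87 F3447
G1 X55.37 Y69.07 F3447
M5
G0 X42.87 Y115.16
M4 S223
G1 X92.17 Y115.16 F3447
G1 X92.17 Y71.33 F3447
G1 X42.87 Y71.33 F3447
G1 X42.87 Y115.16 F3447
M5
G0 X0.00 Y0.00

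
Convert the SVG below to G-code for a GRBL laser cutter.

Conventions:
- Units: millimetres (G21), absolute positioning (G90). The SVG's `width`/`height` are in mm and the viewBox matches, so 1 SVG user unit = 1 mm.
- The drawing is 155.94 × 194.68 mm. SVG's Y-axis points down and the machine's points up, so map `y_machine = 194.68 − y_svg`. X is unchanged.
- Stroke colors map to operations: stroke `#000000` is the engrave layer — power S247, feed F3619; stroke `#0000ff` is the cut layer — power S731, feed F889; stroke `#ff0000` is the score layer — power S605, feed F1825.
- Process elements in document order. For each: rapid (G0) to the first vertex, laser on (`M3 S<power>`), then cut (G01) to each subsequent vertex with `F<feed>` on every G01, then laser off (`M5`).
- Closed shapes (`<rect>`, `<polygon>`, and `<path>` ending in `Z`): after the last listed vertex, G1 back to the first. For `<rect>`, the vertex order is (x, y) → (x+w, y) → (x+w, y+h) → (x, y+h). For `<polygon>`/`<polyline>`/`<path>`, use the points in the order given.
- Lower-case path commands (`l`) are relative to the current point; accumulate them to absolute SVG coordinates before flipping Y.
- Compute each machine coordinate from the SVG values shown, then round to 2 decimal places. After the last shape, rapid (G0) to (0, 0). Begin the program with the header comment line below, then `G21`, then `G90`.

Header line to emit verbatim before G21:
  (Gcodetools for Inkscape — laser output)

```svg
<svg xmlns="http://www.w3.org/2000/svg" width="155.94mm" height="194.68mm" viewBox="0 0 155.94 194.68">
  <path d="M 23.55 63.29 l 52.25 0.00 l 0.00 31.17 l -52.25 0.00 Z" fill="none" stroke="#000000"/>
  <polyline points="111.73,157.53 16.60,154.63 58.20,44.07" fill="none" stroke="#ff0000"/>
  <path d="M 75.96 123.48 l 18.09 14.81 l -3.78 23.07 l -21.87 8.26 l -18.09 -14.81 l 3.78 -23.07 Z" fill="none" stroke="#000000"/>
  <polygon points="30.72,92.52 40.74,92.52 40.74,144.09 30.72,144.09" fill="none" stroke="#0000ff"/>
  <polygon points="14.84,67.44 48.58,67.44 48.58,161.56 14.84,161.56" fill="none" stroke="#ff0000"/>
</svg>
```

viewBox `0 0 155.94 194.68` with mm width/height → 1 unit = 1 mm. Flip: y_m = 194.68 − y_svg.

**Shape 1** — `<path>` rectangle, stroke `#000000` → engrave (S247, F3619). Machine vertices: (23.55,131.39) → (75.80,131.39) → (75.80,100.22) → (23.55,100.22) → (23.55,131.39). Closed: final G1 returns to the first vertex.

**Shape 2** — `<polyline>` open polyline, stroke `#ff0000` → score (S605, F1825). Machine vertices: (111.73,37.15) → (16.60,40.05) → (58.20,150.61). Open path.

**Shape 3** — `<path>` regular polygon, stroke `#000000` → engrave (S247, F3619). Machine vertices: (75.96,71.20) → (94.05,56.39) → (90.27,33.32) → (68.40,25.06) → (50.31,39.87) → (54.09,62.94) → (75.96,71.20). Closed: final G1 returns to the first vertex.

**Shape 4** — `<polygon>` rectangle, stroke `#0000ff` → cut (S731, F889). Machine vertices: (30.72,102.16) → (40.74,102.16) → (40.74,50.59) → (30.72,50.59) → (30.72,102.16). Closed: final G1 returns to the first vertex.

**Shape 5** — `<polygon>` rectangle, stroke `#ff0000` → score (S605, F1825). Machine vertices: (14.84,127.24) → (48.58,127.24) → (48.58,33.12) → (14.84,33.12) → (14.84,127.24). Closed: final G1 returns to the first vertex.

(Gcodetools for Inkscape — laser output)
G21
G90
G0 X23.55 Y131.39
M3 S247
G01 X75.80 Y131.39 F3619
G01 X75.80 Y100.22 F3619
G01 X23.55 Y100.22 F3619
G01 X23.55 Y131.39 F3619
M5
G0 X111.73 Y37.15
M3 S605
G01 X16.60 Y40.05 F1825
G01 X58.20 Y150.61 F1825
M5
G0 X75.96 Y71.20
M3 S247
G01 X94.05 Y56.39 F3619
G01 X90.27 Y33.32 F3619
G01 X68.40 Y25.06 F3619
G01 X50.31 Y39.87 F3619
G01 X54.09 Y62.94 F3619
G01 X75.96 Y71.20 F3619
M5
G0 X30.72 Y102.16
M3 S731
G01 X40.74 Y102.16 F889
G01 X40.74 Y50.59 F889
G01 X30.72 Y50.59 F889
G01 X30.72 Y102.16 F889
M5
G0 X14.84 Y127.24
M3 S605
G01 X48.58 Y127.24 F1825
G01 X48.58 Y33.12 F1825
G01 X14.84 Y33.12 F1825
G01 X14.84 Y127.24 F1825
M5
G0 X0.00 Y0.00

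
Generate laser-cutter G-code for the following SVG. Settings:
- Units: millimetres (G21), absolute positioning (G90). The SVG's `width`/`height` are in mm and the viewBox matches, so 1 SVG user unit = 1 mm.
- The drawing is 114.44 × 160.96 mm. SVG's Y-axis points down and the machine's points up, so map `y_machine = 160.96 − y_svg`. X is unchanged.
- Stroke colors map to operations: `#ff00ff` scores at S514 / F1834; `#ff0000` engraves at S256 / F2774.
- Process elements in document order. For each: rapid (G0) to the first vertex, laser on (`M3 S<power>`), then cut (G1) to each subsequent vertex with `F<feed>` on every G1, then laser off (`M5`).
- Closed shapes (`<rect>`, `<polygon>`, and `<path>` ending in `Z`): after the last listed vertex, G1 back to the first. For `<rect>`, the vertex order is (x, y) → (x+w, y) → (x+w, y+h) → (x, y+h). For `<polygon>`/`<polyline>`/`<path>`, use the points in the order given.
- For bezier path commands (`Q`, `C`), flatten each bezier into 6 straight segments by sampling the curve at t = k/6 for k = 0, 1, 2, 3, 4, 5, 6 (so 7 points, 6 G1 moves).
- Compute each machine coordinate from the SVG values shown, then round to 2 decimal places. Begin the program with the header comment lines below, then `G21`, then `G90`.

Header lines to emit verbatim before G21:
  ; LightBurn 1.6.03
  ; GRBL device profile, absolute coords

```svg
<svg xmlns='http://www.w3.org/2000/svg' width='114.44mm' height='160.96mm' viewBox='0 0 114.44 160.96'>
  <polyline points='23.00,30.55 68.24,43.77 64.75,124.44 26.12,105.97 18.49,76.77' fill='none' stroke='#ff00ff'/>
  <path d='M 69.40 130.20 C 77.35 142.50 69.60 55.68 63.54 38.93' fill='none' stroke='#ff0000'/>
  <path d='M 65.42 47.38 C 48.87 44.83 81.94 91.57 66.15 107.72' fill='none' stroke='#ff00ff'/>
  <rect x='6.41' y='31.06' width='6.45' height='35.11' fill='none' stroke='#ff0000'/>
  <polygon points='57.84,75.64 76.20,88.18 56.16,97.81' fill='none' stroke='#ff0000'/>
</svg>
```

; LightBurn 1.6.03
; GRBL device profile, absolute coords
G21
G90
G0 X23.00 Y130.41
M3 S514
G1 X68.24 Y117.19 F1834
G1 X64.75 Y36.52 F1834
G1 X26.12 Y54.99 F1834
G1 X18.49 Y84.19 F1834
M5
G0 X69.40 Y30.76
M3 S256
G1 X72.15 Y32.09 F2774
G1 X72.76 Y45.23 F2774
G1 X71.72 Y65.50 F2774
G1 X69.52 Y88.19 F2774
G1 X66.63 Y108.60 F2774
G1 X63.54 Y122.03 F2774
M5
G0 X65.42 Y113.58
M3 S514
G1 X60.82 Y111.12 F1834
G1 X61.76 Y102.66 F1834
G1 X65.50 Y90.42 F1834
G1 X69.30 Y76.63 F1834
G1 X70.43 Y63.49 F1834
G1 X66.15 Y53.24 F1834
M5
G0 X6.41 Y129.90
M3 S256
G1 X12.86 Y129.90 F2774
G1 X12.86 Y94.79 F2774
G1 X6.41 Y94.79 F2774
G1 X6.41 Y129.90 F2774
M5
G0 X57.84 Y85.32
M3 S256
G1 X76.20 Y72.78 F2774
G1 X56.16 Y63.15 F2774
G1 X57.84 Y85.32 F2774
M5

viewBox `0 0 114.44 160.96` with mm width/height → 1 unit = 1 mm. Flip: y_m = 160.96 − y_svg.

**Shape 1** — `<polyline>` open polyline, stroke `#ff00ff` → score (S514, F1834). Machine vertices: (23.00,130.41) → (68.24,117.19) → (64.75,36.52) → (26.12,54.99) → (18.49,84.19). Open path.

**Shape 2** — `<path>` cubic bezier, stroke `#ff0000` → engrave (S256, F2774). Control points (SVG): P0=(69.40,130.20), P1=(77.35,142.50), P2=(69.60,55.68), P3=(63.54,38.93); sampled at t=k/6. Machine vertices: (69.40,30.76) → (72.15,32.09) → (72.76,45.23) → (71.72,65.50) → (69.52,88.19) → (66.63,108.60) → (63.54,122.03). Open path.

**Shape 3** — `<path>` cubic bezier, stroke `#ff00ff` → score (S514, F1834). Control points (SVG): P0=(65.42,47.38), P1=(48.87,44.83), P2=(81.94,91.57), P3=(66.15,107.72); sampled at t=k/6. Machine vertices: (65.42,113.58) → (60.82,111.12) → (61.76,102.66) → (65.50,90.42) → (69.30,76.63) → (70.43,63.49) → (66.15,53.24). Open path.

**Shape 4** — `<rect>` rectangle, stroke `#ff0000` → engrave (S256, F2774). Machine vertices: (6.41,129.90) → (12.86,129.90) → (12.86,94.79) → (6.41,94.79) → (6.41,129.90). Closed: final G1 returns to the first vertex.

**Shape 5** — `<polygon>` regular polygon, stroke `#ff0000` → engrave (S256, F2774). Machine vertices: (57.84,85.32) → (76.20,72.78) → (56.16,63.15) → (57.84,85.32). Closed: final G1 returns to the first vertex.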